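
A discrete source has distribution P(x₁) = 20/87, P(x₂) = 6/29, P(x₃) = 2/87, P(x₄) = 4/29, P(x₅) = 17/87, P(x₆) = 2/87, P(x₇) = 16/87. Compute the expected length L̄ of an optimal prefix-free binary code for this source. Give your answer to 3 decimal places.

Repeatedly combine the two least-probable nodes; the expected code length is the sum of the merged weights.
merge 2/87 + 2/87 → 4/87
merge 4/87 + 4/29 → 16/87
merge 16/87 + 16/87 → 32/87
merge 17/87 + 6/29 → 35/87
merge 20/87 + 32/87 → 52/87
merge 35/87 + 52/87 → 1
L = 4/87 + 16/87 + 32/87 + 35/87 + 52/87 + 1 = 226/87 ≈ 2.598 bits/symbol.

2.598 bits/symbol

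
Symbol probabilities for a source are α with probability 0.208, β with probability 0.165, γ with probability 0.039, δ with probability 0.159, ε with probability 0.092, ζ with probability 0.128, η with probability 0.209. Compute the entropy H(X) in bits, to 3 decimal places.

H = −Σ pᵢ log₂ pᵢ.
−0.208·log₂(0.208) = 0.4712
−0.165·log₂(0.165) = 0.4289
−0.039·log₂(0.039) = 0.1825
−0.159·log₂(0.159) = 0.4218
−0.092·log₂(0.092) = 0.3167
−0.128·log₂(0.128) = 0.3796
−0.209·log₂(0.209) = 0.4720
Sum ≈ 2.6728 → 2.673 bits.

2.673 bits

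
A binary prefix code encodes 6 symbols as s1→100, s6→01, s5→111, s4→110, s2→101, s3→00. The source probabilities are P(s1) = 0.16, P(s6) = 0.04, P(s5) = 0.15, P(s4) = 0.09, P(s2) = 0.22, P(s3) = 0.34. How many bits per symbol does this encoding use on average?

2.62 bits/symbol

L̄ = Σ pᵢ·ℓᵢ = 0.16·3 + 0.04·2 + 0.15·3 + 0.09·3 + 0.22·3 + 0.34·2 = 2.62 bits/symbol.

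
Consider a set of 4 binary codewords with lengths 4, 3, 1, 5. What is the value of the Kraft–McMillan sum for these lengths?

0.71875

With common denominator 2^5 = 32: Σ 2^(−ℓᵢ) = 2/32 + 4/32 + 16/32 + 1/32 = 23/32 = 0.71875.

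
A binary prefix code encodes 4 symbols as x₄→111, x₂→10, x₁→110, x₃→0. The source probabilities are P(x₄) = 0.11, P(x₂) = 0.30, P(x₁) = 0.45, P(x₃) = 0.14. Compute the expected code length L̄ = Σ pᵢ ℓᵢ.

L̄ = Σ pᵢ·ℓᵢ = 0.11·3 + 0.30·2 + 0.45·3 + 0.14·1 = 2.42 bits/symbol.

2.42 bits/symbol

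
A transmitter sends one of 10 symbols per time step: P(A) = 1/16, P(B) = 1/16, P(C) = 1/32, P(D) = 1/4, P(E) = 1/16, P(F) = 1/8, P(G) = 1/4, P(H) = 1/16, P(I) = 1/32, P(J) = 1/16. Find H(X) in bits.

Each probability is a power of 1/2, so log₂(1/p) is an integer.
H = Σ p·log₂(1/p) = 1/16·4 + 1/16·4 + 1/32·5 + 1/4·2 + 1/16·4 + 1/8·3 + 1/4·2 + 1/16·4 + 1/32·5 + 1/16·4 = 2.9375 bits.

2.9375 bits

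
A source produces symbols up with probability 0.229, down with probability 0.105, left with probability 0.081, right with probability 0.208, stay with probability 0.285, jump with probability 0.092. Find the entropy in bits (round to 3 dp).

2.426 bits

H = −Σ pᵢ log₂ pᵢ.
−0.229·log₂(0.229) = 0.4870
−0.105·log₂(0.105) = 0.3414
−0.081·log₂(0.081) = 0.2937
−0.208·log₂(0.208) = 0.4712
−0.285·log₂(0.285) = 0.5161
−0.092·log₂(0.092) = 0.3167
Sum ≈ 2.4261 → 2.426 bits.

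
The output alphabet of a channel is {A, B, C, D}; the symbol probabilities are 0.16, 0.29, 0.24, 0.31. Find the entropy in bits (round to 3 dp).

H = −Σ pᵢ log₂ pᵢ.
−0.16·log₂(0.16) = 0.4230
−0.29·log₂(0.29) = 0.5179
−0.24·log₂(0.24) = 0.4941
−0.31·log₂(0.31) = 0.5238
Sum ≈ 1.9588 → 1.959 bits.

1.959 bits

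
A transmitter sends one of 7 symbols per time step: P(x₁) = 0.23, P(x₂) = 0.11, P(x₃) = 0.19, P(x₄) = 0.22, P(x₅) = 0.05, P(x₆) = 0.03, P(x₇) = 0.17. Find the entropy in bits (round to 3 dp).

2.576 bits

H = −Σ pᵢ log₂ pᵢ.
−0.23·log₂(0.23) = 0.4877
−0.11·log₂(0.11) = 0.3503
−0.19·log₂(0.19) = 0.4552
−0.22·log₂(0.22) = 0.4806
−0.05·log₂(0.05) = 0.2161
−0.03·log₂(0.03) = 0.1518
−0.17·log₂(0.17) = 0.4346
Sum ≈ 2.5762 → 2.576 bits.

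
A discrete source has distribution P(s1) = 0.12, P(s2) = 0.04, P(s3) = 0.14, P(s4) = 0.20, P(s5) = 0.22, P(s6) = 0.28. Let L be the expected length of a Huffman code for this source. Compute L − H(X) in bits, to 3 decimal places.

Entropy H = −Σ p log₂ p ≈ 2.4091 bits.
Huffman merges: 1/25+3/25→4/25; 7/50+4/25→3/10; 1/5+11/50→21/50; 7/25+3/10→29/50; 21/50+29/50→1. L = 123/50 ≈ 2.4600.
L − H = 2.4600 − 2.4091 = 0.051 bits.

0.051 bits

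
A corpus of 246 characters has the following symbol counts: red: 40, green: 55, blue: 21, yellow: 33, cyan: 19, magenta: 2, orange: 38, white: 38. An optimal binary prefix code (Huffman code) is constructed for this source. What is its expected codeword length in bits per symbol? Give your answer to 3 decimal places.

2.862 bits/symbol

Probabilities are the counts divided by 246.
Repeatedly combine the two least-probable nodes; the expected code length is the sum of the merged weights.
merge 1/123 + 19/246 → 7/82
merge 7/82 + 7/82 → 7/41
merge 11/82 + 19/123 → 71/246
merge 19/123 + 20/123 → 13/41
merge 7/41 + 55/246 → 97/246
merge 71/246 + 13/41 → 149/246
merge 97/246 + 149/246 → 1
L = 7/82 + 7/41 + 71/246 + 13/41 + 97/246 + 149/246 + 1 = 352/123 ≈ 2.862 bits/symbol.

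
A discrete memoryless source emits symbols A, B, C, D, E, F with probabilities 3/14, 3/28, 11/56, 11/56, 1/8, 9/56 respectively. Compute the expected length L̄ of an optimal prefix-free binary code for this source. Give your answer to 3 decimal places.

Repeatedly combine the two least-probable nodes; the expected code length is the sum of the merged weights.
merge 3/28 + 1/8 → 13/56
merge 9/56 + 11/56 → 5/14
merge 11/56 + 3/14 → 23/56
merge 13/56 + 5/14 → 33/56
merge 23/56 + 33/56 → 1
L = 13/56 + 5/14 + 23/56 + 33/56 + 1 = 145/56 ≈ 2.589 bits/symbol.

2.589 bits/symbol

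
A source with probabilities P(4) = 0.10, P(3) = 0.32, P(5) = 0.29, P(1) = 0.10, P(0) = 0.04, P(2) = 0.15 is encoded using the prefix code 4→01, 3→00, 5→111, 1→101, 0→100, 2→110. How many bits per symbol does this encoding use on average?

2.58 bits/symbol

L̄ = Σ pᵢ·ℓᵢ = 0.10·2 + 0.32·2 + 0.29·3 + 0.10·3 + 0.04·3 + 0.15·3 = 2.58 bits/symbol.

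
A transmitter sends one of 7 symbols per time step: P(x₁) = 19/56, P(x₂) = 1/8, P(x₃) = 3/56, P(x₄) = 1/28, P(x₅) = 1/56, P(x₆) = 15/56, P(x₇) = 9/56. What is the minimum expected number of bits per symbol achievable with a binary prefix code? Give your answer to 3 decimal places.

Repeatedly combine the two least-probable nodes; the expected code length is the sum of the merged weights.
merge 1/56 + 1/28 → 3/56
merge 3/56 + 3/56 → 3/28
merge 3/28 + 1/8 → 13/56
merge 9/56 + 13/56 → 11/28
merge 15/56 + 19/56 → 17/28
merge 11/28 + 17/28 → 1
L = 3/56 + 3/28 + 13/56 + 11/28 + 17/28 + 1 = 67/28 ≈ 2.393 bits/symbol.

2.393 bits/symbol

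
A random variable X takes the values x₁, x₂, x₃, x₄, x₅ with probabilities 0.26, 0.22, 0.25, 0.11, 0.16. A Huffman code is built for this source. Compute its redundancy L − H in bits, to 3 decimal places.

Entropy H = −Σ p log₂ p ≈ 2.2592 bits.
Huffman merges: 11/100+4/25→27/100; 11/50+1/4→47/100; 13/50+27/100→53/100; 47/100+53/100→1. L = 227/100 ≈ 2.2700.
L − H = 2.2700 − 2.2592 = 0.011 bits.

0.011 bits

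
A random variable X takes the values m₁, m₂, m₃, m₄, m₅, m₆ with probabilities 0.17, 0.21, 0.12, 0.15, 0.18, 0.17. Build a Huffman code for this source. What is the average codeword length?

2.61 bits/symbol

Repeatedly combine the two least-probable nodes; the expected code length is the sum of the merged weights.
merge 3/25 + 3/20 → 27/100
merge 17/100 + 17/100 → 17/50
merge 9/50 + 21/100 → 39/100
merge 27/100 + 17/50 → 61/100
merge 39/100 + 61/100 → 1
L = 27/100 + 17/50 + 39/100 + 61/100 + 1 = 261/100 = 2.61 bits/symbol.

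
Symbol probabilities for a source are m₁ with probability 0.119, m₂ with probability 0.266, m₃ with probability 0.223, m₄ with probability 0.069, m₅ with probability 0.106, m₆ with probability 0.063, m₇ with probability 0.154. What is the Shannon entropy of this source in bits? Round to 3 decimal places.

H = −Σ pᵢ log₂ pᵢ.
−0.119·log₂(0.119) = 0.3654
−0.266·log₂(0.266) = 0.5082
−0.223·log₂(0.223) = 0.4828
−0.069·log₂(0.069) = 0.2662
−0.106·log₂(0.106) = 0.3432
−0.063·log₂(0.063) = 0.2513
−0.154·log₂(0.154) = 0.4156
Sum ≈ 2.6327 → 2.633 bits.

2.633 bits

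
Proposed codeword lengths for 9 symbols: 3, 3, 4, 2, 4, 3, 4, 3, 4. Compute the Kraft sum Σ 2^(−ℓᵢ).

1

With common denominator 2^4 = 16: Σ 2^(−ℓᵢ) = 2/16 + 2/16 + 1/16 + 4/16 + 1/16 + 2/16 + 1/16 + 2/16 + 1/16 = 16/16 = 1.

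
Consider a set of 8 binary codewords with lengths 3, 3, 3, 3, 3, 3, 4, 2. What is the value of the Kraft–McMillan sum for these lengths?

With common denominator 2^4 = 16: Σ 2^(−ℓᵢ) = 2/16 + 2/16 + 2/16 + 2/16 + 2/16 + 2/16 + 1/16 + 4/16 = 17/16 = 1.0625.

1.0625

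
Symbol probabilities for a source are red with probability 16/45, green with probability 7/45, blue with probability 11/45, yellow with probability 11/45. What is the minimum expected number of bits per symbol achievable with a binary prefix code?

2 bits/symbol

Repeatedly combine the two least-probable nodes; the expected code length is the sum of the merged weights.
merge 7/45 + 11/45 → 2/5
merge 11/45 + 16/45 → 3/5
merge 2/5 + 3/5 → 1
L = 2/5 + 3/5 + 1 = 2 bits/symbol.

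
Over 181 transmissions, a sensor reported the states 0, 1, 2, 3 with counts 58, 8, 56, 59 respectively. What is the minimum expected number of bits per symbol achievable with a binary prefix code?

Probabilities are the counts divided by 181.
Repeatedly combine the two least-probable nodes; the expected code length is the sum of the merged weights.
merge 8/181 + 56/181 → 64/181
merge 58/181 + 59/181 → 117/181
merge 64/181 + 117/181 → 1
L = 64/181 + 117/181 + 1 = 2 bits/symbol.

2 bits/symbol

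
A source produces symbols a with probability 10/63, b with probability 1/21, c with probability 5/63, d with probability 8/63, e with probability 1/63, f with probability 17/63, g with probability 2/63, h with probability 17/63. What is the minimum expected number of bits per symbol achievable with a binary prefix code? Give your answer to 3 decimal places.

2.603 bits/symbol

Repeatedly combine the two least-probable nodes; the expected code length is the sum of the merged weights.
merge 1/63 + 2/63 → 1/21
merge 1/21 + 1/21 → 2/21
merge 5/63 + 2/21 → 11/63
merge 8/63 + 10/63 → 2/7
merge 11/63 + 17/63 → 4/9
merge 17/63 + 2/7 → 5/9
merge 4/9 + 5/9 → 1
L = 1/21 + 2/21 + 11/63 + 2/7 + 4/9 + 5/9 + 1 = 164/63 ≈ 2.603 bits/symbol.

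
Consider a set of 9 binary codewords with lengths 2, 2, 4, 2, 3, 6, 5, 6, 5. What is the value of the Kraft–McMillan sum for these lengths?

With common denominator 2^6 = 64: Σ 2^(−ℓᵢ) = 16/64 + 16/64 + 4/64 + 16/64 + 8/64 + 1/64 + 2/64 + 1/64 + 2/64 = 66/64 = 1.03125.

1.03125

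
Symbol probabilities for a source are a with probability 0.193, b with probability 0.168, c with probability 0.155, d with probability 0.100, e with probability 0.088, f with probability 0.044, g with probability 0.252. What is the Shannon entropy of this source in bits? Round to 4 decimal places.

H = −Σ pᵢ log₂ pᵢ.
−0.193·log₂(0.193) = 0.4581
−0.168·log₂(0.168) = 0.4323
−0.155·log₂(0.155) = 0.4169
−0.100·log₂(0.100) = 0.3322
−0.088·log₂(0.088) = 0.3086
−0.044·log₂(0.044) = 0.1983
−0.252·log₂(0.252) = 0.5011
Sum ≈ 2.6474 → 2.6474 bits.

2.6474 bits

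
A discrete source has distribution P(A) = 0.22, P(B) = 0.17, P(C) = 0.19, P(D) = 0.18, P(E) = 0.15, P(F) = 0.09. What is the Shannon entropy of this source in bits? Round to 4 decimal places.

2.5389 bits

H = −Σ pᵢ log₂ pᵢ.
−0.22·log₂(0.22) = 0.4806
−0.17·log₂(0.17) = 0.4346
−0.19·log₂(0.19) = 0.4552
−0.18·log₂(0.18) = 0.4453
−0.15·log₂(0.15) = 0.4105
−0.09·log₂(0.09) = 0.3127
Sum ≈ 2.5389 → 2.5389 bits.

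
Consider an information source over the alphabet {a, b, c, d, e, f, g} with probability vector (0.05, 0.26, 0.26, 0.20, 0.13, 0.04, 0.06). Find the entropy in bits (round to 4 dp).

2.5030 bits

H = −Σ pᵢ log₂ pᵢ.
−0.05·log₂(0.05) = 0.2161
−0.26·log₂(0.26) = 0.5053
−0.26·log₂(0.26) = 0.5053
−0.20·log₂(0.20) = 0.4644
−0.13·log₂(0.13) = 0.3826
−0.04·log₂(0.04) = 0.1858
−0.06·log₂(0.06) = 0.2435
Sum ≈ 2.5030 → 2.5030 bits.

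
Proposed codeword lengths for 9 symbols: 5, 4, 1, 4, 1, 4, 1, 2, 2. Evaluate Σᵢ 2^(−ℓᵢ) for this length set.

2.21875

With common denominator 2^5 = 32: Σ 2^(−ℓᵢ) = 1/32 + 2/32 + 16/32 + 2/32 + 16/32 + 2/32 + 16/32 + 8/32 + 8/32 = 71/32 = 2.21875.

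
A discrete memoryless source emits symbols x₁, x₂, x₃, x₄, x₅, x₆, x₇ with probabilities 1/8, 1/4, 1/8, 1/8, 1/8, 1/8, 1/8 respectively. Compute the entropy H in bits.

Each probability is a power of 1/2, so log₂(1/p) is an integer.
H = Σ p·log₂(1/p) = 1/8·3 + 1/4·2 + 1/8·3 + 1/8·3 + 1/8·3 + 1/8·3 + 1/8·3 = 2.75 bits.

2.75 bits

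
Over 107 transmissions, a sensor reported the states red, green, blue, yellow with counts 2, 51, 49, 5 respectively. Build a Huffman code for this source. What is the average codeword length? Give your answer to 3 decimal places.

1.589 bits/symbol

Probabilities are the counts divided by 107.
Repeatedly combine the two least-probable nodes; the expected code length is the sum of the merged weights.
merge 2/107 + 5/107 → 7/107
merge 7/107 + 49/107 → 56/107
merge 51/107 + 56/107 → 1
L = 7/107 + 56/107 + 1 = 170/107 ≈ 1.589 bits/symbol.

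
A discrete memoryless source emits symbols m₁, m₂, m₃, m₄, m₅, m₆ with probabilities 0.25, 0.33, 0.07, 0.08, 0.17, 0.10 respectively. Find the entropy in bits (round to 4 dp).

2.3547 bits

H = −Σ pᵢ log₂ pᵢ.
−0.25·log₂(0.25) = 0.5000
−0.33·log₂(0.33) = 0.5278
−0.07·log₂(0.07) = 0.2686
−0.08·log₂(0.08) = 0.2915
−0.17·log₂(0.17) = 0.4346
−0.10·log₂(0.10) = 0.3322
Sum ≈ 2.3547 → 2.3547 bits.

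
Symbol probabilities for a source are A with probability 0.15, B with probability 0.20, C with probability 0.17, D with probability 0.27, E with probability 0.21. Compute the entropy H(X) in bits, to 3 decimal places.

2.292 bits

H = −Σ pᵢ log₂ pᵢ.
−0.15·log₂(0.15) = 0.4105
−0.20·log₂(0.20) = 0.4644
−0.17·log₂(0.17) = 0.4346
−0.27·log₂(0.27) = 0.5100
−0.21·log₂(0.21) = 0.4728
Sum ≈ 2.2924 → 2.292 bits.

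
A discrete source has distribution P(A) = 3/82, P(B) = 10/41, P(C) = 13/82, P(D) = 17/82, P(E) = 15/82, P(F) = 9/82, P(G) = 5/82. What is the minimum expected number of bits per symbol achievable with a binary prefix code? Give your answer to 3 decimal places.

2.646 bits/symbol

Repeatedly combine the two least-probable nodes; the expected code length is the sum of the merged weights.
merge 3/82 + 5/82 → 4/41
merge 4/41 + 9/82 → 17/82
merge 13/82 + 15/82 → 14/41
merge 17/82 + 17/82 → 17/41
merge 10/41 + 14/41 → 24/41
merge 17/41 + 24/41 → 1
L = 4/41 + 17/82 + 14/41 + 17/41 + 24/41 + 1 = 217/82 ≈ 2.646 bits/symbol.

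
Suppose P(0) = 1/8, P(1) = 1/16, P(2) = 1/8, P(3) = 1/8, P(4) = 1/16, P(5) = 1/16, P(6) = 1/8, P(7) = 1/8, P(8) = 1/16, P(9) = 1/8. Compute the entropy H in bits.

Each probability is a power of 1/2, so log₂(1/p) is an integer.
H = Σ p·log₂(1/p) = 1/8·3 + 1/16·4 + 1/8·3 + 1/8·3 + 1/16·4 + 1/16·4 + 1/8·3 + 1/8·3 + 1/16·4 + 1/8·3 = 3.25 bits.

3.25 bits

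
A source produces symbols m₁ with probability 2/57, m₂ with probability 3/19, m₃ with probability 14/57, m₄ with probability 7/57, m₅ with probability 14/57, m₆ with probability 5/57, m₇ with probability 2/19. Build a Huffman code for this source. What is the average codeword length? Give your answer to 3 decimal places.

Repeatedly combine the two least-probable nodes; the expected code length is the sum of the merged weights.
merge 2/57 + 5/57 → 7/57
merge 2/19 + 7/57 → 13/57
merge 7/57 + 3/19 → 16/57
merge 13/57 + 14/57 → 9/19
merge 14/57 + 16/57 → 10/19
merge 9/19 + 10/19 → 1
L = 7/57 + 13/57 + 16/57 + 9/19 + 10/19 + 1 = 50/19 ≈ 2.632 bits/symbol.

2.632 bits/symbol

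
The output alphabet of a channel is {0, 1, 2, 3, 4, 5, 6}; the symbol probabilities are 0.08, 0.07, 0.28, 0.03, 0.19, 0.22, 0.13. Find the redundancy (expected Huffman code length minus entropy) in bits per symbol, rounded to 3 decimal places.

Entropy H = −Σ p log₂ p ≈ 2.5445 bits.
Huffman merges: 3/100+7/100→1/10; 2/25+1/10→9/50; 13/100+9/50→31/100; 19/100+11/50→41/100; 7/25+31/100→59/100; 41/100+59/100→1. L = 259/100 ≈ 2.5900.
L − H = 2.5900 − 2.5445 = 0.046 bits.

0.046 bits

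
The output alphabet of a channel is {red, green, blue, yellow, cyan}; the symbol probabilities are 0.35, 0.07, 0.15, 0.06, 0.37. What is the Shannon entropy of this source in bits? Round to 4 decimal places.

H = −Σ pᵢ log₂ pᵢ.
−0.35·log₂(0.35) = 0.5301
−0.07·log₂(0.07) = 0.2686
−0.15·log₂(0.15) = 0.4105
−0.06·log₂(0.06) = 0.2435
−0.37·log₂(0.37) = 0.5307
Sum ≈ 1.9835 → 1.9835 bits.

1.9835 bits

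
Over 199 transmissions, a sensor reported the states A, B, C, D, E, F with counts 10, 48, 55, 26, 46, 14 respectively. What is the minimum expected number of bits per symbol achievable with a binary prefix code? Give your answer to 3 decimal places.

Probabilities are the counts divided by 199.
Repeatedly combine the two least-probable nodes; the expected code length is the sum of the merged weights.
merge 10/199 + 14/199 → 24/199
merge 24/199 + 26/199 → 50/199
merge 46/199 + 48/199 → 94/199
merge 50/199 + 55/199 → 105/199
merge 94/199 + 105/199 → 1
L = 24/199 + 50/199 + 94/199 + 105/199 + 1 = 472/199 ≈ 2.372 bits/symbol.

2.372 bits/symbol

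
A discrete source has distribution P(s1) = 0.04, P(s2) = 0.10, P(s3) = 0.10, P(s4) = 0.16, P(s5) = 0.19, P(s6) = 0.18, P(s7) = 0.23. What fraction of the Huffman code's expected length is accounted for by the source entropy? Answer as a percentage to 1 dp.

Entropy H = −Σ p log₂ p ≈ 2.6614 bits.
Huffman merges: 1/25+1/10→7/50; 1/10+7/50→6/25; 4/25+9/50→17/50; 19/100+23/100→21/50; 6/25+17/50→29/50; 21/50+29/50→1. L = 68/25 ≈ 2.7200.
Efficiency = H/L = 2.6614/2.7200 = 97.8%.

97.8%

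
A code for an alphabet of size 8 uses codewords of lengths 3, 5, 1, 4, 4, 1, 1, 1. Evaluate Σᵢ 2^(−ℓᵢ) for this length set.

2.28125

With common denominator 2^5 = 32: Σ 2^(−ℓᵢ) = 4/32 + 1/32 + 16/32 + 2/32 + 2/32 + 16/32 + 16/32 + 16/32 = 73/32 = 2.28125.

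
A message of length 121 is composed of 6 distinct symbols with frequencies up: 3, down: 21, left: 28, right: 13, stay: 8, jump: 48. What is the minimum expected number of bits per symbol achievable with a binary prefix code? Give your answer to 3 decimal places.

2.264 bits/symbol

Probabilities are the counts divided by 121.
Repeatedly combine the two least-probable nodes; the expected code length is the sum of the merged weights.
merge 3/121 + 8/121 → 1/11
merge 1/11 + 13/121 → 24/121
merge 21/121 + 24/121 → 45/121
merge 28/121 + 45/121 → 73/121
merge 48/121 + 73/121 → 1
L = 1/11 + 24/121 + 45/121 + 73/121 + 1 = 274/121 ≈ 2.264 bits/symbol.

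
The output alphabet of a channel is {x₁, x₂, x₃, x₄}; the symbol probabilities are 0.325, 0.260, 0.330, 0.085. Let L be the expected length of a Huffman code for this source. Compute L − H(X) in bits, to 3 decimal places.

Entropy H = −Σ p log₂ p ≈ 1.8624 bits.
Huffman merges: 17/200+13/50→69/200; 13/40+33/100→131/200; 69/200+131/200→1. L = 2 ≈ 2.0000.
L − H = 2.0000 − 1.8624 = 0.138 bits.

0.138 bits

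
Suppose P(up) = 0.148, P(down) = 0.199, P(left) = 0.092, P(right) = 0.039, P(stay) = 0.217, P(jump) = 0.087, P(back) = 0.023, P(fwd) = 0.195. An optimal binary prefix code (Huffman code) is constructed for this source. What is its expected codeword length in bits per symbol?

Repeatedly combine the two least-probable nodes; the expected code length is the sum of the merged weights.
merge 23/1000 + 39/1000 → 31/500
merge 31/500 + 87/1000 → 149/1000
merge 23/250 + 37/250 → 6/25
merge 149/1000 + 39/200 → 43/125
merge 199/1000 + 217/1000 → 52/125
merge 6/25 + 43/125 → 73/125
merge 52/125 + 73/125 → 1
L = 31/500 + 149/1000 + 6/25 + 43/125 + 52/125 + 73/125 + 1 = 559/200 = 2.795 bits/symbol.

2.795 bits/symbol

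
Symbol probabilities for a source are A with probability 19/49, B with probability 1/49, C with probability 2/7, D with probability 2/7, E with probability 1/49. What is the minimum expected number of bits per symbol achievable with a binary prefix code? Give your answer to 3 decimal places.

1.980 bits/symbol

Repeatedly combine the two least-probable nodes; the expected code length is the sum of the merged weights.
merge 1/49 + 1/49 → 2/49
merge 2/49 + 2/7 → 16/49
merge 2/7 + 16/49 → 30/49
merge 19/49 + 30/49 → 1
L = 2/49 + 16/49 + 30/49 + 1 = 97/49 ≈ 1.980 bits/symbol.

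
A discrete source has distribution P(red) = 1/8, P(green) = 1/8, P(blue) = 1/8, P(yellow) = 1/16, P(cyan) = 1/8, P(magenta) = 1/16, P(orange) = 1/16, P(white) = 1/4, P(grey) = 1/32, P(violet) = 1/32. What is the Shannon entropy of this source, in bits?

3.0625 bits

Each probability is a power of 1/2, so log₂(1/p) is an integer.
H = Σ p·log₂(1/p) = 1/8·3 + 1/8·3 + 1/8·3 + 1/16·4 + 1/8·3 + 1/16·4 + 1/16·4 + 1/4·2 + 1/32·5 + 1/32·5 = 3.0625 bits.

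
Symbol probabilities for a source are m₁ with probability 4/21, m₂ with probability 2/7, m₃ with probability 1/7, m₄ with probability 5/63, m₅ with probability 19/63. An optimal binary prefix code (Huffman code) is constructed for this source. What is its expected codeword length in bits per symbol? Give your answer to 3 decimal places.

2.222 bits/symbol

Repeatedly combine the two least-probable nodes; the expected code length is the sum of the merged weights.
merge 5/63 + 1/7 → 2/9
merge 4/21 + 2/9 → 26/63
merge 2/7 + 19/63 → 37/63
merge 26/63 + 37/63 → 1
L = 2/9 + 26/63 + 37/63 + 1 = 20/9 ≈ 2.222 bits/symbol.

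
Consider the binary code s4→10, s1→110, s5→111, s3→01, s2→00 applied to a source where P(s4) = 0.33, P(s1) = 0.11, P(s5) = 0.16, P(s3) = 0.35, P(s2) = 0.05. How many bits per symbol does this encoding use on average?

2.27 bits/symbol

L̄ = Σ pᵢ·ℓᵢ = 0.33·2 + 0.11·3 + 0.16·3 + 0.35·2 + 0.05·2 = 2.27 bits/symbol.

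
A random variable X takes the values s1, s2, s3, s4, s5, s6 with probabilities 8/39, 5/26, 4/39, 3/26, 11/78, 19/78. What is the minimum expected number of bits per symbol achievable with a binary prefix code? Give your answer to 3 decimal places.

Repeatedly combine the two least-probable nodes; the expected code length is the sum of the merged weights.
merge 4/39 + 3/26 → 17/78
merge 11/78 + 5/26 → 1/3
merge 8/39 + 17/78 → 11/26
merge 19/78 + 1/3 → 15/26
merge 11/26 + 15/26 → 1
L = 17/78 + 1/3 + 11/26 + 15/26 + 1 = 199/78 ≈ 2.551 bits/symbol.

2.551 bits/symbol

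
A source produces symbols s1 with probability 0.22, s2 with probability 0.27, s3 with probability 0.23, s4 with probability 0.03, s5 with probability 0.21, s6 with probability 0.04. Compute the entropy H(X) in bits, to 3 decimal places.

2.289 bits

H = −Σ pᵢ log₂ pᵢ.
−0.22·log₂(0.22) = 0.4806
−0.27·log₂(0.27) = 0.5100
−0.23·log₂(0.23) = 0.4877
−0.03·log₂(0.03) = 0.1518
−0.21·log₂(0.21) = 0.4728
−0.04·log₂(0.04) = 0.1858
Sum ≈ 2.2886 → 2.289 bits.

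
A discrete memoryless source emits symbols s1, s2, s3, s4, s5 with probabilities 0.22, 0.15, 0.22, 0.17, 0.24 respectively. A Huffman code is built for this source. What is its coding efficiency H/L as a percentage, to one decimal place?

Entropy H = −Σ p log₂ p ≈ 2.3004 bits.
Huffman merges: 3/20+17/100→8/25; 11/50+11/50→11/25; 6/25+8/25→14/25; 11/25+14/25→1. L = 58/25 ≈ 2.3200.
Efficiency = H/L = 2.3004/2.3200 = 99.2%.

99.2%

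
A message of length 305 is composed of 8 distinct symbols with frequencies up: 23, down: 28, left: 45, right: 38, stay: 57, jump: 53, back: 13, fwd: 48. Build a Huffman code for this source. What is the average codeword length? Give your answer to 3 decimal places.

2.931 bits/symbol

Probabilities are the counts divided by 305.
Repeatedly combine the two least-probable nodes; the expected code length is the sum of the merged weights.
merge 13/305 + 23/305 → 36/305
merge 28/305 + 36/305 → 64/305
merge 38/305 + 9/61 → 83/305
merge 48/305 + 53/305 → 101/305
merge 57/305 + 64/305 → 121/305
merge 83/305 + 101/305 → 184/305
merge 121/305 + 184/305 → 1
L = 36/305 + 64/305 + 83/305 + 101/305 + 121/305 + 184/305 + 1 = 894/305 ≈ 2.931 bits/symbol.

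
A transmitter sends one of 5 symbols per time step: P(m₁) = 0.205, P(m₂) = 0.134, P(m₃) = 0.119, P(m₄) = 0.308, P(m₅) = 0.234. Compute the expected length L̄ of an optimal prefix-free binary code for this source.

2.253 bits/symbol

Repeatedly combine the two least-probable nodes; the expected code length is the sum of the merged weights.
merge 119/1000 + 67/500 → 253/1000
merge 41/200 + 117/500 → 439/1000
merge 253/1000 + 77/250 → 561/1000
merge 439/1000 + 561/1000 → 1
L = 253/1000 + 439/1000 + 561/1000 + 1 = 2253/1000 = 2.253 bits/symbol.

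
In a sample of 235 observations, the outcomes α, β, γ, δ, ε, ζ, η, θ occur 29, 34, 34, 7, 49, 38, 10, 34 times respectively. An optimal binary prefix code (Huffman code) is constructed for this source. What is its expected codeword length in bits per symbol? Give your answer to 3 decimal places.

Probabilities are the counts divided by 235.
Repeatedly combine the two least-probable nodes; the expected code length is the sum of the merged weights.
merge 7/235 + 2/47 → 17/235
merge 17/235 + 29/235 → 46/235
merge 34/235 + 34/235 → 68/235
merge 34/235 + 38/235 → 72/235
merge 46/235 + 49/235 → 19/47
merge 68/235 + 72/235 → 28/47
merge 19/47 + 28/47 → 1
L = 17/235 + 46/235 + 68/235 + 72/235 + 19/47 + 28/47 + 1 = 673/235 ≈ 2.864 bits/symbol.

2.864 bits/symbol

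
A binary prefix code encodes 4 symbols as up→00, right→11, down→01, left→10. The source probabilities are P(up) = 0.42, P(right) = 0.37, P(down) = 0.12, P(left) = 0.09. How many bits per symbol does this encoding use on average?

2 bits/symbol

L̄ = Σ pᵢ·ℓᵢ = 0.42·2 + 0.37·2 + 0.12·2 + 0.09·2 = 2 bits/symbol.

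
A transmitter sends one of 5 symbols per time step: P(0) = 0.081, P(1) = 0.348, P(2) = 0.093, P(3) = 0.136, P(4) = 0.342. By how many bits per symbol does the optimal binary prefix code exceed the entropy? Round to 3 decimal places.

Entropy H = −Σ p log₂ p ≈ 2.0632 bits.
Huffman merges: 81/1000+93/1000→87/500; 17/125+87/500→31/100; 31/100+171/500→163/250; 87/250+163/250→1. L = 267/125 ≈ 2.1360.
L − H = 2.1360 − 2.0632 = 0.073 bits.

0.073 bits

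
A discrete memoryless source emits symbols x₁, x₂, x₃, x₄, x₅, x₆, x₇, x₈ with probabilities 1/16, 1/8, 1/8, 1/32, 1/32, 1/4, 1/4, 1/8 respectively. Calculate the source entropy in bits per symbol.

2.6875 bits

Each probability is a power of 1/2, so log₂(1/p) is an integer.
H = Σ p·log₂(1/p) = 1/16·4 + 1/8·3 + 1/8·3 + 1/32·5 + 1/32·5 + 1/4·2 + 1/4·2 + 1/8·3 = 2.6875 bits.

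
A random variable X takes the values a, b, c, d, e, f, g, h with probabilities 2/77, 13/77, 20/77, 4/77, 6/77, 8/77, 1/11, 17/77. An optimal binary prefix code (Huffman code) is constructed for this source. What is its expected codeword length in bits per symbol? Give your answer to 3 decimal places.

2.753 bits/symbol

Repeatedly combine the two least-probable nodes; the expected code length is the sum of the merged weights.
merge 2/77 + 4/77 → 6/77
merge 6/77 + 6/77 → 12/77
merge 1/11 + 8/77 → 15/77
merge 12/77 + 13/77 → 25/77
merge 15/77 + 17/77 → 32/77
merge 20/77 + 25/77 → 45/77
merge 32/77 + 45/77 → 1
L = 6/77 + 12/77 + 15/77 + 25/77 + 32/77 + 45/77 + 1 = 212/77 ≈ 2.753 bits/symbol.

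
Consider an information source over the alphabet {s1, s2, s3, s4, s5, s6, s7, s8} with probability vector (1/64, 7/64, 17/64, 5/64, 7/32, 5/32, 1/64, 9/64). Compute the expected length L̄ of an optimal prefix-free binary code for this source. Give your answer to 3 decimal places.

2.656 bits/symbol

Repeatedly combine the two least-probable nodes; the expected code length is the sum of the merged weights.
merge 1/64 + 1/64 → 1/32
merge 1/32 + 5/64 → 7/64
merge 7/64 + 7/64 → 7/32
merge 9/64 + 5/32 → 19/64
merge 7/32 + 7/32 → 7/16
merge 17/64 + 19/64 → 9/16
merge 7/16 + 9/16 → 1
L = 1/32 + 7/64 + 7/32 + 19/64 + 7/16 + 9/16 + 1 = 85/32 ≈ 2.656 bits/symbol.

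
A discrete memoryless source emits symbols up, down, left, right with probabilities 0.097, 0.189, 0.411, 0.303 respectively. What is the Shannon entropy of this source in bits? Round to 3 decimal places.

1.830 bits

H = −Σ pᵢ log₂ pᵢ.
−0.097·log₂(0.097) = 0.3265
−0.189·log₂(0.189) = 0.4543
−0.411·log₂(0.411) = 0.5272
−0.303·log₂(0.303) = 0.5220
Sum ≈ 1.8299 → 1.830 bits.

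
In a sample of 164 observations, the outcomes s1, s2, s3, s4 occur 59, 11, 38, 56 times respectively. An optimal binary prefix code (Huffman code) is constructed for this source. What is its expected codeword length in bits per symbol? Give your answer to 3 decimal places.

1.939 bits/symbol

Probabilities are the counts divided by 164.
Repeatedly combine the two least-probable nodes; the expected code length is the sum of the merged weights.
merge 11/164 + 19/82 → 49/164
merge 49/164 + 14/41 → 105/164
merge 59/164 + 105/164 → 1
L = 49/164 + 105/164 + 1 = 159/82 ≈ 1.939 bits/symbol.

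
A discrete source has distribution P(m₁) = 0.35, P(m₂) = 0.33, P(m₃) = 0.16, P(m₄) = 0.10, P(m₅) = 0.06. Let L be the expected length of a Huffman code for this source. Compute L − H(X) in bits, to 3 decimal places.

Entropy H = −Σ p log₂ p ≈ 2.0567 bits.
Huffman merges: 3/50+1/10→4/25; 4/25+4/25→8/25; 8/25+33/100→13/20; 7/20+13/20→1. L = 213/100 ≈ 2.1300.
L − H = 2.1300 − 2.0567 = 0.073 bits.

0.073 bits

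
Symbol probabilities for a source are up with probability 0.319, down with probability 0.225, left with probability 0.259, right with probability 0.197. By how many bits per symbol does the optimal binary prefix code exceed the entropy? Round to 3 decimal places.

Entropy H = −Σ p log₂ p ≈ 1.9765 bits.
Huffman merges: 197/1000+9/40→211/500; 259/1000+319/1000→289/500; 211/500+289/500→1. L = 2 ≈ 2.0000.
L − H = 2.0000 − 1.9765 = 0.023 bits.

0.023 bits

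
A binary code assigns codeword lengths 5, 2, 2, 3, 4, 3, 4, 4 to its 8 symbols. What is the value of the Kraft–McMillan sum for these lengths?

0.96875

With common denominator 2^5 = 32: Σ 2^(−ℓᵢ) = 1/32 + 8/32 + 8/32 + 4/32 + 2/32 + 4/32 + 2/32 + 2/32 = 31/32 = 0.96875.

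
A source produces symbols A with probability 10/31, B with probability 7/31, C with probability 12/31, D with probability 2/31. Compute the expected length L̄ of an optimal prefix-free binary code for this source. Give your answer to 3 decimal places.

1.903 bits/symbol

Repeatedly combine the two least-probable nodes; the expected code length is the sum of the merged weights.
merge 2/31 + 7/31 → 9/31
merge 9/31 + 10/31 → 19/31
merge 12/31 + 19/31 → 1
L = 9/31 + 19/31 + 1 = 59/31 ≈ 1.903 bits/symbol.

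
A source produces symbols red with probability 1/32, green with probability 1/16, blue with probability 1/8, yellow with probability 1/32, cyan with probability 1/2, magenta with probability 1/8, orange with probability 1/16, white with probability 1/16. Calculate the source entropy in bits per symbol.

Each probability is a power of 1/2, so log₂(1/p) is an integer.
H = Σ p·log₂(1/p) = 1/32·5 + 1/16·4 + 1/8·3 + 1/32·5 + 1/2·1 + 1/8·3 + 1/16·4 + 1/16·4 = 2.3125 bits.

2.3125 bits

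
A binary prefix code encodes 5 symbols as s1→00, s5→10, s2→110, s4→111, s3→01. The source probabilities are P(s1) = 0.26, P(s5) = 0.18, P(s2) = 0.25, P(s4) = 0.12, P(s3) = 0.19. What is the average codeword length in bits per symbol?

2.37 bits/symbol

L̄ = Σ pᵢ·ℓᵢ = 0.26·2 + 0.18·2 + 0.25·3 + 0.12·3 + 0.19·2 = 2.37 bits/symbol.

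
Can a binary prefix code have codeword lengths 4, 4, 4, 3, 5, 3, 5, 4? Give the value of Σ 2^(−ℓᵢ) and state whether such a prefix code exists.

0.5625; yes

With common denominator 2^5 = 32: Σ 2^(−ℓᵢ) = 2/32 + 2/32 + 2/32 + 4/32 + 1/32 + 4/32 + 1/32 + 2/32 = 18/32 = 0.5625.
Kraft's inequality requires Σ ≤ 1; here Σ = 0.5625 ≤ 1, so such a prefix code exists.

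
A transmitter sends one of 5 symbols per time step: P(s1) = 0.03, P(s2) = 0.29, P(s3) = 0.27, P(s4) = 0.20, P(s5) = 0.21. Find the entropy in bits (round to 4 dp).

H = −Σ pᵢ log₂ pᵢ.
−0.03·log₂(0.03) = 0.1518
−0.29·log₂(0.29) = 0.5179
−0.27·log₂(0.27) = 0.5100
−0.20·log₂(0.20) = 0.4644
−0.21·log₂(0.21) = 0.4728
Sum ≈ 2.1169 → 2.1169 bits.

2.1169 bits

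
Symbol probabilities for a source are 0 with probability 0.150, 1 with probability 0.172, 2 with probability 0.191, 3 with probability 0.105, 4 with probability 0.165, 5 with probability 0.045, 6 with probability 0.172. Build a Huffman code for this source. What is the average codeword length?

2.787 bits/symbol

Repeatedly combine the two least-probable nodes; the expected code length is the sum of the merged weights.
merge 9/200 + 21/200 → 3/20
merge 3/20 + 3/20 → 3/10
merge 33/200 + 43/250 → 337/1000
merge 43/250 + 191/1000 → 363/1000
merge 3/10 + 337/1000 → 637/1000
merge 363/1000 + 637/1000 → 1
L = 3/20 + 3/10 + 337/1000 + 363/1000 + 637/1000 + 1 = 2787/1000 = 2.787 bits/symbol.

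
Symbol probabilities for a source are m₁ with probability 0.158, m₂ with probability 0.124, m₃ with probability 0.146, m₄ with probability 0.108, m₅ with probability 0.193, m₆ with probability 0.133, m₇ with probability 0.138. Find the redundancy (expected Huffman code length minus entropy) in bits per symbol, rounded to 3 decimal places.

Entropy H = −Σ p log₂ p ≈ 2.7856 bits.
Huffman merges: 27/250+31/250→29/125; 133/1000+69/500→271/1000; 73/500+79/500→38/125; 193/1000+29/125→17/40; 271/1000+38/125→23/40; 17/40+23/40→1. L = 2807/1000 ≈ 2.8070.
L − H = 2.8070 − 2.7856 = 0.021 bits.

0.021 bits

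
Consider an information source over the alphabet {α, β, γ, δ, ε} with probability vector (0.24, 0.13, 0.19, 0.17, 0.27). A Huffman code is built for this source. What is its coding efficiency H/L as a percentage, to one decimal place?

Entropy H = −Σ p log₂ p ≈ 2.2766 bits.
Huffman merges: 13/100+17/100→3/10; 19/100+6/25→43/100; 27/100+3/10→57/100; 43/100+57/100→1. L = 23/10 ≈ 2.3000.
Efficiency = H/L = 2.2766/2.3000 = 99.0%.

99.0%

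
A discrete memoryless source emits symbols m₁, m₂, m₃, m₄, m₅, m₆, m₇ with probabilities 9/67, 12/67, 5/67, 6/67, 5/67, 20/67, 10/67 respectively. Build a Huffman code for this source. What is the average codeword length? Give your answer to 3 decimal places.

Repeatedly combine the two least-probable nodes; the expected code length is the sum of the merged weights.
merge 5/67 + 5/67 → 10/67
merge 6/67 + 9/67 → 15/67
merge 10/67 + 10/67 → 20/67
merge 12/67 + 15/67 → 27/67
merge 20/67 + 20/67 → 40/67
merge 27/67 + 40/67 → 1
L = 10/67 + 15/67 + 20/67 + 27/67 + 40/67 + 1 = 179/67 ≈ 2.672 bits/symbol.

2.672 bits/symbol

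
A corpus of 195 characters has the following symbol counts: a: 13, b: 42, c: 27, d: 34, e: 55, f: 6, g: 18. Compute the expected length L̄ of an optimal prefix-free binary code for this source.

2.6 bits/symbol

Probabilities are the counts divided by 195.
Repeatedly combine the two least-probable nodes; the expected code length is the sum of the merged weights.
merge 2/65 + 1/15 → 19/195
merge 6/65 + 19/195 → 37/195
merge 9/65 + 34/195 → 61/195
merge 37/195 + 14/65 → 79/195
merge 11/39 + 61/195 → 116/195
merge 79/195 + 116/195 → 1
L = 19/195 + 37/195 + 61/195 + 79/195 + 116/195 + 1 = 13/5 = 2.6 bits/symbol.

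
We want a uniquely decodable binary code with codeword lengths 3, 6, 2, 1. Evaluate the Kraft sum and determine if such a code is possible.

0.890625; yes

With common denominator 2^6 = 64: Σ 2^(−ℓᵢ) = 8/64 + 1/64 + 16/64 + 32/64 = 57/64 = 0.890625.
Kraft's inequality requires Σ ≤ 1; here Σ = 0.890625 ≤ 1, so such a prefix code exists.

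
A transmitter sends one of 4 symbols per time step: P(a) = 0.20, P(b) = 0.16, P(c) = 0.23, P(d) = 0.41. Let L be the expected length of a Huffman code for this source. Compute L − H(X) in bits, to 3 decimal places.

Entropy H = −Σ p log₂ p ≈ 1.9025 bits.
Huffman merges: 4/25+1/5→9/25; 23/100+9/25→59/100; 41/100+59/100→1. L = 39/20 ≈ 1.9500.
L − H = 1.9500 − 1.9025 = 0.048 bits.

0.048 bits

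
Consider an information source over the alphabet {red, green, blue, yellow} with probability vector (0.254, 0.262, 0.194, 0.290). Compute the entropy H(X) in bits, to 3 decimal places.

1.985 bits

H = −Σ pᵢ log₂ pᵢ.
−0.254·log₂(0.254) = 0.5022
−0.262·log₂(0.262) = 0.5063
−0.194·log₂(0.194) = 0.4590
−0.290·log₂(0.290) = 0.5179
Sum ≈ 1.9853 → 1.985 bits.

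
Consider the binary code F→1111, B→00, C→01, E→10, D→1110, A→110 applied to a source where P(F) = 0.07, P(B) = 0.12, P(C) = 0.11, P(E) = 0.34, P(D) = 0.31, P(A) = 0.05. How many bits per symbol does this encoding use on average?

2.81 bits/symbol

L̄ = Σ pᵢ·ℓᵢ = 0.07·4 + 0.12·2 + 0.11·2 + 0.34·2 + 0.31·4 + 0.05·3 = 2.81 bits/symbol.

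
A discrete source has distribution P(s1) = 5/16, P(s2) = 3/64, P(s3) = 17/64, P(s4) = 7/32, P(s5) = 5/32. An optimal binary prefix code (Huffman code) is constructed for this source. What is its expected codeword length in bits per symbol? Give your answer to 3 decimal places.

2.203 bits/symbol

Repeatedly combine the two least-probable nodes; the expected code length is the sum of the merged weights.
merge 3/64 + 5/32 → 13/64
merge 13/64 + 7/32 → 27/64
merge 17/64 + 5/16 → 37/64
merge 27/64 + 37/64 → 1
L = 13/64 + 27/64 + 37/64 + 1 = 141/64 ≈ 2.203 bits/symbol.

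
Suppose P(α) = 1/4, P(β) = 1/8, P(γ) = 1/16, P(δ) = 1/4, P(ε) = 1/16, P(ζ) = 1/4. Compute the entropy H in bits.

Each probability is a power of 1/2, so log₂(1/p) is an integer.
H = Σ p·log₂(1/p) = 1/4·2 + 1/8·3 + 1/16·4 + 1/4·2 + 1/16·4 + 1/4·2 = 2.375 bits.

2.375 bits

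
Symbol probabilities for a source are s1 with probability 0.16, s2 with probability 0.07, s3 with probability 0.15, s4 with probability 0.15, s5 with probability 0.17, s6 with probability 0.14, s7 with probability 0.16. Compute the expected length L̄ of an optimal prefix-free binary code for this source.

Repeatedly combine the two least-probable nodes; the expected code length is the sum of the merged weights.
merge 7/100 + 7/50 → 21/100
merge 3/20 + 3/20 → 3/10
merge 4/25 + 4/25 → 8/25
merge 17/100 + 21/100 → 19/50
merge 3/10 + 8/25 → 31/50
merge 19/50 + 31/50 → 1
L = 21/100 + 3/10 + 8/25 + 19/50 + 31/50 + 1 = 283/100 = 2.83 bits/symbol.

2.83 bits/symbol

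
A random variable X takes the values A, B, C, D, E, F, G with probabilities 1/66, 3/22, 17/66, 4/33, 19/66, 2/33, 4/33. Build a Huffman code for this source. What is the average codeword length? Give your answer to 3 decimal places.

Repeatedly combine the two least-probable nodes; the expected code length is the sum of the merged weights.
merge 1/66 + 2/33 → 5/66
merge 5/66 + 4/33 → 13/66
merge 4/33 + 3/22 → 17/66
merge 13/66 + 17/66 → 5/11
merge 17/66 + 19/66 → 6/11
merge 5/11 + 6/11 → 1
L = 5/66 + 13/66 + 17/66 + 5/11 + 6/11 + 1 = 167/66 ≈ 2.530 bits/symbol.

2.530 bits/symbol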